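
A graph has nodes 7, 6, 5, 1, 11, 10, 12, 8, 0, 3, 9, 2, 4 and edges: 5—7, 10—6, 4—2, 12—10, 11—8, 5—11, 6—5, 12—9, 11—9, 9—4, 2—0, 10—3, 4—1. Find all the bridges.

The edges on the cycle 12-10-6-5-11-9-12 are not bridges since each lies on that cycle.
But removing 1—4 disconnects 1 from 4; removing 7—5 disconnects 7 from 5; removing 2—4 disconnects 2 from 4; removing 2—0 disconnects 2 from 0 — these are bridges.
In total 7 edges are bridges.

0-2, 1-4, 10-3, 11-8, 2-4, 4-9, 5-7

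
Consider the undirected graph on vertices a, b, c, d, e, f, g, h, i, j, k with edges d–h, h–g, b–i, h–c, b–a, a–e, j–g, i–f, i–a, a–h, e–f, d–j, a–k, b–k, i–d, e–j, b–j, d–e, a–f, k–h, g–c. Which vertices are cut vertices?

none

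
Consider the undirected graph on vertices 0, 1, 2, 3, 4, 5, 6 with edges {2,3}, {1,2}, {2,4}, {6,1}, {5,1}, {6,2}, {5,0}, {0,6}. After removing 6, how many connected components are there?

1

With 6 gone, the remaining components are: {0, 1, 2, 3, 4, 5}.
That is 1 component.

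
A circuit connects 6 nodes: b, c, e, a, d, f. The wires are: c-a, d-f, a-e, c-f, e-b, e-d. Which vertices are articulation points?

Removing e increases the component count from 1 to 2, so e is a cut vertex.
By contrast removing a leaves 1 component; it is not a cut vertex. No other vertex is a cut vertex either.

e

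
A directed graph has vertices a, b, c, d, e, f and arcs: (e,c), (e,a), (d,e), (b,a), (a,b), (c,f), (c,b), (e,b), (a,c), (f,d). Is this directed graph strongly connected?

Yes

From c we can reach every vertex (a, b, c, d, e, f), and every vertex can reach c (a, b, c, d, e, f). So the whole graph is one strongly connected component.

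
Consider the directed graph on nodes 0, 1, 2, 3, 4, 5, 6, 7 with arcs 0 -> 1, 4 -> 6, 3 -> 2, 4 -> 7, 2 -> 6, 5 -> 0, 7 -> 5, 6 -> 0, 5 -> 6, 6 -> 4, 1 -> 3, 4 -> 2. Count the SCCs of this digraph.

{0, 1, 2, 3, 4, 5, 6, 7} are all mutually reachable — one SCC of size 8.
That gives 1 strongly connected component.

1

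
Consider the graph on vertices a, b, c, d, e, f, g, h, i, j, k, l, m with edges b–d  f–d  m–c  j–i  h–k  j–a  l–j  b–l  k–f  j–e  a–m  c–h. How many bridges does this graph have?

2

The edges on the cycle b-l-j-a-m-c-h-k-f-d-b are not bridges since each lies on that cycle.
But removing j–i disconnects j from i; removing j–e disconnects j from e — these are bridges.
That makes 2 bridges.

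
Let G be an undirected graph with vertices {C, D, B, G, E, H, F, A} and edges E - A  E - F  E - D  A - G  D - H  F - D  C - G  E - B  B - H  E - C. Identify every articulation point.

E

Removing E increases the component count from 1 to 2, so E is a cut vertex.
By contrast removing A leaves 1 component; it is not a cut vertex. No other vertex is a cut vertex either.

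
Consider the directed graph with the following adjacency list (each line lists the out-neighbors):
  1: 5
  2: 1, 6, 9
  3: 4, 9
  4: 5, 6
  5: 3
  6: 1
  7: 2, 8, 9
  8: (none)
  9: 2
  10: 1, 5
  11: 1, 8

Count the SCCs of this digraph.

5

{1, 2, 3, 4, 5, 6, 9} are all mutually reachable — one SCC of size 7.
{7} is an SCC by itself.
{11} is an SCC by itself.
{10} is an SCC by itself.
{8} is an SCC by itself.
That gives 5 strongly connected components.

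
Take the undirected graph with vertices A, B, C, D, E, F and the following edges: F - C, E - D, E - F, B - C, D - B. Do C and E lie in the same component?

From C we can reach B, C, D, E, F, which includes E.

Yes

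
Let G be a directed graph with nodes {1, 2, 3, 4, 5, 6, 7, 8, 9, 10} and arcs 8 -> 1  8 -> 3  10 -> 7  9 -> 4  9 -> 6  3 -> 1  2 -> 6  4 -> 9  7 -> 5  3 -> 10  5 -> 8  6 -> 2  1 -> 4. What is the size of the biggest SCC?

{3, 5, 7, 8, 10} are all mutually reachable — one SCC of size 5.
{4, 9} are all mutually reachable — one SCC of size 2.
{2, 6} are all mutually reachable — one SCC of size 2.
{1} is an SCC by itself.
The largest has 5 vertices.

5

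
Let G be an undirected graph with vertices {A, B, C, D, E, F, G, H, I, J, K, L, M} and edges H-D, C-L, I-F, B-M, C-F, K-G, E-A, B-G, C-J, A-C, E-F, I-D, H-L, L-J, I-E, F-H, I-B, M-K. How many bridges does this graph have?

The edges on the cycle E-A-C-J-L-H-F-E are not bridges since each lies on that cycle.
But removing I-B disconnects I from B — this is a bridge.

1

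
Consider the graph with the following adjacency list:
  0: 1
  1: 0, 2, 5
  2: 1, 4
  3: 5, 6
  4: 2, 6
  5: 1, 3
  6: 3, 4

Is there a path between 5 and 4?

From 5 we can reach 0, 1, 2, 3, 4, 5, 6, which includes 4.

Yes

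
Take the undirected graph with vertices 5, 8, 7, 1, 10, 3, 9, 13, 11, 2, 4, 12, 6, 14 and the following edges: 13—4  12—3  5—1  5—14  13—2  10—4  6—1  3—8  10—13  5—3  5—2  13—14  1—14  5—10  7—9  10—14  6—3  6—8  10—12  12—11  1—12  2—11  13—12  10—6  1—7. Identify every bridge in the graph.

The edges on the cycle 10-6-1-12-13-10 are not bridges since each lies on that cycle.
But removing 1—7 disconnects 1 from 7; removing 9—7 disconnects 9 from 7 — these are bridges.

1-7, 7-9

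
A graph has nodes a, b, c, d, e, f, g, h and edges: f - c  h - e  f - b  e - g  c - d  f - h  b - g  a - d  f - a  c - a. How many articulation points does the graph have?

1

Removing f increases the component count from 1 to 2, so f is a cut vertex.
By contrast removing b leaves 1 component; it is not a cut vertex. No other vertex is a cut vertex either.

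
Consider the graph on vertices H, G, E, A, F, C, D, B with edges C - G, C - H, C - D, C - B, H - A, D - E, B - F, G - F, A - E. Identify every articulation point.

Removing C increases the component count from 1 to 2, so C is a cut vertex.
By contrast removing A leaves 1 component; it is not a cut vertex. No other vertex is a cut vertex either.

C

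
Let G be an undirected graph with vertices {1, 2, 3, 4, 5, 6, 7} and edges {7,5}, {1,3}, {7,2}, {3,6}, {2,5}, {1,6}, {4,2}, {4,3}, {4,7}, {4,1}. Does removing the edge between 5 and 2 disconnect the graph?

No

After removing 5 - 2, the path 5-7-2 still connects them, so the edge is not a bridge.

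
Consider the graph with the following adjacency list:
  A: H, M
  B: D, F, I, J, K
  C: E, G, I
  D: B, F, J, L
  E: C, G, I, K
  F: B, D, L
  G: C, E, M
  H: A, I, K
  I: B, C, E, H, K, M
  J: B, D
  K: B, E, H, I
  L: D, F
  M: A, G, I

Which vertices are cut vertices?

B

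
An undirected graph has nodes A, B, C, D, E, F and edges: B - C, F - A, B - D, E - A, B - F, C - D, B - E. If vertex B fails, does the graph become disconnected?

Deleting B raises the number of components from 1 to 2, so B is a cut vertex.

Yes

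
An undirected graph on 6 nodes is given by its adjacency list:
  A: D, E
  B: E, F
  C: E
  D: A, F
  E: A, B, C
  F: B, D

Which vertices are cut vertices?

E

Removing E increases the component count from 1 to 2, so E is a cut vertex.
By contrast removing D leaves 1 component; it is not a cut vertex. No other vertex is a cut vertex either.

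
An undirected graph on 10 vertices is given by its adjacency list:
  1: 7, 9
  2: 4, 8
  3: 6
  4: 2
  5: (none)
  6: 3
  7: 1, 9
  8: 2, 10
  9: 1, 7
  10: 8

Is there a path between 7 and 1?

Yes

From 7 we can reach 1, 7, 9, which includes 1.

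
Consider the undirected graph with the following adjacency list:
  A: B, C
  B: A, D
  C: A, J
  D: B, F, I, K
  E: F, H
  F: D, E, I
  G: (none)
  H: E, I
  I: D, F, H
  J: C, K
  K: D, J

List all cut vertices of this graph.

Removing D increases the component count from 2 to 3, so D is a cut vertex.
By contrast removing J leaves 2 components; it is not a cut vertex. No other vertex is a cut vertex either.

D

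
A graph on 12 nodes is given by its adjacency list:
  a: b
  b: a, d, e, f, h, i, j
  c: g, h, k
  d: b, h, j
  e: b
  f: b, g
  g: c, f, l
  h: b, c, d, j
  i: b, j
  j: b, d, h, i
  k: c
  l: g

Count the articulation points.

3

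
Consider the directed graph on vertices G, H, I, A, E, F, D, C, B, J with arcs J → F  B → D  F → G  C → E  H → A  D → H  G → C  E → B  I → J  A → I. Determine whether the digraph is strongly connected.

Yes

From A we can reach every vertex (A, B, C, D, E, F, G, H, I, J), and every vertex can reach A (A, B, C, D, E, F, G, H, I, J). So the whole graph is one strongly connected component.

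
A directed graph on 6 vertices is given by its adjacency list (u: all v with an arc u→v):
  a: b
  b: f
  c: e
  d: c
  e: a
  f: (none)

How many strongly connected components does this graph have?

6

{d} is an SCC by itself.
{c} is an SCC by itself.
{a} is an SCC by itself.
{e} is an SCC by itself.
{b} is an SCC by itself.
(and 1 more singleton SCC)
That gives 6 strongly connected components.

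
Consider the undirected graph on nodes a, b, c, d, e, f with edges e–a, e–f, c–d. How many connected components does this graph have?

3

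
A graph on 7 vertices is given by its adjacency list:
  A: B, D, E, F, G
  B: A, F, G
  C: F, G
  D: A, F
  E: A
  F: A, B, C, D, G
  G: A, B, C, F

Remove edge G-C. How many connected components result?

1

G and C are still connected via G-F-C, so the component count stays at 1.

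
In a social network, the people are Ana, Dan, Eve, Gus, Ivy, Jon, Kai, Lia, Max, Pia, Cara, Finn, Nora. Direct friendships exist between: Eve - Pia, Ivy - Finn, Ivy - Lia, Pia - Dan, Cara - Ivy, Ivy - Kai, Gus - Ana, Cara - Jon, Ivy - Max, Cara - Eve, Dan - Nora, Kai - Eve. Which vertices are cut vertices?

Dan, Eve, Ivy, Pia, Cara

Removing Dan increases the component count from 2 to 3, so Dan is a cut vertex.
Removing Eve increases the component count from 2 to 3, so Eve is a cut vertex.
Removing Ivy increases the component count from 2 to 5, so Ivy is a cut vertex.
Likewise Pia, Cara are cut vertices.
By contrast removing Finn leaves 2 components; it is not a cut vertex. No other vertex is a cut vertex either.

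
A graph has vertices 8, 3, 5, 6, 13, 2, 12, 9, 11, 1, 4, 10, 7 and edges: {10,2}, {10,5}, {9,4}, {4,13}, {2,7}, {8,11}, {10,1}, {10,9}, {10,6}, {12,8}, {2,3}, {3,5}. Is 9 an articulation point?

Yes

Deleting 9 raises the number of components from 2 to 3, so 9 is a cut vertex.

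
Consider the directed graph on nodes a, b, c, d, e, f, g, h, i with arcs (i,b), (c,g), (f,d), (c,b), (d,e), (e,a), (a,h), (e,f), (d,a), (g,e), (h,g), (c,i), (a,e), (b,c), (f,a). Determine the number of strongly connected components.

2

{a, d, e, f, g, h} are all mutually reachable — one SCC of size 6.
{b, c, i} are all mutually reachable — one SCC of size 3.
That gives 2 strongly connected components.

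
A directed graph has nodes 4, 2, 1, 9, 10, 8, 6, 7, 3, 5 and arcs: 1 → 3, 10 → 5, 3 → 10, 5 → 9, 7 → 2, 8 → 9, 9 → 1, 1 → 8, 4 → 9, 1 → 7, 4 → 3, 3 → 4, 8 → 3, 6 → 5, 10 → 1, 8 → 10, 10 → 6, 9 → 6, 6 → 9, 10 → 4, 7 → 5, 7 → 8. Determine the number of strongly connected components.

{1, 3, 4, 5, 6, 7, 8, 9, 10} are all mutually reachable — one SCC of size 9.
{2} is an SCC by itself.
That gives 2 strongly connected components.

2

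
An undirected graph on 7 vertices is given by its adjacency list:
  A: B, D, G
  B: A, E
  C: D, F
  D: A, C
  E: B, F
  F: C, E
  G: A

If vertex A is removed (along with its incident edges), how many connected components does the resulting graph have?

2

With A gone, the remaining components are: {G}; {B, C, D, E, F}.
That is 2 components.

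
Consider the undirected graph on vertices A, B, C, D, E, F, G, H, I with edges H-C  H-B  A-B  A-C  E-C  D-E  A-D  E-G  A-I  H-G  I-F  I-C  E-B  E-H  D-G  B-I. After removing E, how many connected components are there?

1

With E gone, the remaining components are: {A, B, C, D, F, G, H, I}.
That is 1 component.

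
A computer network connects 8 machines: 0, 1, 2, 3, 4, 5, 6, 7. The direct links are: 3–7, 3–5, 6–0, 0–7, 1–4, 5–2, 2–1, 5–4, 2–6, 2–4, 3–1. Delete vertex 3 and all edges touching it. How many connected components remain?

With 3 gone, the remaining components are: {0, 1, 2, 4, 5, 6, 7}.
That is 1 component.

1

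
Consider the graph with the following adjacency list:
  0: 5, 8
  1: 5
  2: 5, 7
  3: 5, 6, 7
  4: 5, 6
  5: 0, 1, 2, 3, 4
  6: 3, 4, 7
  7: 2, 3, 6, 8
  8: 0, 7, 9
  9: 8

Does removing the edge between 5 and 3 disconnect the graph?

After removing 5-3, the path 5-2-7-3 still connects them, so the edge is not a bridge.

No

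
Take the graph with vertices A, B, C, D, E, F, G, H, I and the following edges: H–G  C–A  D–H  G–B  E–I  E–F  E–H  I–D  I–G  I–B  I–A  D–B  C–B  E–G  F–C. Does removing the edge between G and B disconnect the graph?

No

After removing G–B, the path G-I-B still connects them, so the edge is not a bridge.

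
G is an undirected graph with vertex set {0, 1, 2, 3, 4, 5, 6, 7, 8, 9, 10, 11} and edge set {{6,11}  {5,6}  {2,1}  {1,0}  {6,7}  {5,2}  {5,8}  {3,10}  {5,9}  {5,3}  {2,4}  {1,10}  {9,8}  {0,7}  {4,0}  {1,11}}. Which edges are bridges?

none

The edges on the cycle 5-9-8-5 are not bridges since each lies on that cycle.
Every edge lies on some cycle, so there are no bridges.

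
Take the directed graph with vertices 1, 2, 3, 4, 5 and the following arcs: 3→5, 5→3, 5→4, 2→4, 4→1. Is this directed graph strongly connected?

No

There is no directed path from 5 to 2, so the graph is not strongly connected.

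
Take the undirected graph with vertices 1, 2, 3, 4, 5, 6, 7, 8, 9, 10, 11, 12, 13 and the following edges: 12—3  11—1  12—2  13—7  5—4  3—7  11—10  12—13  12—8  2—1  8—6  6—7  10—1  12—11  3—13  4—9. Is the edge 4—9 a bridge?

Removing 4—9 leaves no path between 4 and 9: the component count goes from 2 to 3. So it is a bridge.

Yes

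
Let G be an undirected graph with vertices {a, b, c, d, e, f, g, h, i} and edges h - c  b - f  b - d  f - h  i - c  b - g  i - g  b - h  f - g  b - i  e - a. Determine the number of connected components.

2

Starting from a we can reach a, e. That is one component of size 2.
Starting from b we can reach b, c, d, f, g, h, i. That is one component of size 7.
Total: 2 components.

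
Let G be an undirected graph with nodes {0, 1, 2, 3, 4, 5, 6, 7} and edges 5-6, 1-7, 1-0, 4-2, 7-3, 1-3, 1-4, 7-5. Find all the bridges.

0-1, 1-4, 2-4, 5-6, 5-7

The edges on the cycle 1-7-3-1 are not bridges since each lies on that cycle.
But removing 7-5 disconnects 7 from 5; removing 1-0 disconnects 1 from 0; removing 1-4 disconnects 1 from 4; removing 4-2 disconnects 4 from 2 — these are bridges.
In total 5 edges are bridges.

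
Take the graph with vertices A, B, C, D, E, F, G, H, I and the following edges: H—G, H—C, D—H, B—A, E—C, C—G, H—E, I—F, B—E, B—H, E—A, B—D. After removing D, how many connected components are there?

With D gone, the remaining components are: {F, I}; {A, B, C, E, G, H}.
That is 2 components.

2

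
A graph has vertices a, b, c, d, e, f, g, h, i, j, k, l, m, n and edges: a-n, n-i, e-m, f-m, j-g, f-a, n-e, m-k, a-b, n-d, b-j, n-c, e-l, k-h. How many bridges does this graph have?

The edges on the cycle f-a-n-e-m-f are not bridges since each lies on that cycle.
But removing k-m disconnects k from m; removing j-g disconnects j from g; removing n-i disconnects n from i; removing l-e disconnects l from e — these are bridges.
In total 9 edges are bridges.

9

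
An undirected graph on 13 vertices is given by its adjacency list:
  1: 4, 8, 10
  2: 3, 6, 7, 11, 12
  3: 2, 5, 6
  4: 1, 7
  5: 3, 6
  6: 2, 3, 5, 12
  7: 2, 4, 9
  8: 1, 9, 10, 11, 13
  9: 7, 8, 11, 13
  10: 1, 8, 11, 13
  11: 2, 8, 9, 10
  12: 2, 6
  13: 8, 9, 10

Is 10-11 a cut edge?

After removing 10-11, the path 10-8-11 still connects them, so the edge is not a bridge.

No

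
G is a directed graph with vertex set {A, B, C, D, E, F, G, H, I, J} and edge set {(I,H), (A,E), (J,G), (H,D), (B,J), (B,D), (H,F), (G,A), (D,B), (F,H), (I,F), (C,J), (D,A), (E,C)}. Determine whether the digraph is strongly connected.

There is no directed path from C to I, so the graph is not strongly connected.

No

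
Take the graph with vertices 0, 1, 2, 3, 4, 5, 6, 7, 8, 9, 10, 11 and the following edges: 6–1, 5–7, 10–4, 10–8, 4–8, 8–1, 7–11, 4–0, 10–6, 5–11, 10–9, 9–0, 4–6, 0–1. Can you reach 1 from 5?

The component containing 5 is {5, 7, 11}, and 1 is not in it.

No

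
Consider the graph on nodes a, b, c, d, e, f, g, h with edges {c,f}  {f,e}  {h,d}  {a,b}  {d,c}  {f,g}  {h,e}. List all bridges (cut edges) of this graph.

The edges on the cycle h-d-c-f-e-h are not bridges since each lies on that cycle.
But removing a - b disconnects a from b; removing f - g disconnects f from g — these are bridges.

a-b, f-g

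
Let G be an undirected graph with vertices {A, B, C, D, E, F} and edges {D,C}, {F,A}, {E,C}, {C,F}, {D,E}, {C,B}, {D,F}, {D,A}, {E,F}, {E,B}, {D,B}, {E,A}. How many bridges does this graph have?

The edges on the cycle D-E-B-D are not bridges since each lies on that cycle.
Every edge lies on some cycle, so there are no bridges.

0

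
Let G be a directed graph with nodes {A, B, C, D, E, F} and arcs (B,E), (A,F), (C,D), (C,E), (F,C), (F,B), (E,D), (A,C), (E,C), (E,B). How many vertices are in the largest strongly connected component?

3

{B, C, E} are all mutually reachable — one SCC of size 3.
{F} is an SCC by itself.
{A} is an SCC by itself.
{D} is an SCC by itself.
The largest has 3 vertices.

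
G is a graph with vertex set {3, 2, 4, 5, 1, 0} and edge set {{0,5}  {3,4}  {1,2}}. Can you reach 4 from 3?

Yes

From 3 we can reach 3, 4, which includes 4.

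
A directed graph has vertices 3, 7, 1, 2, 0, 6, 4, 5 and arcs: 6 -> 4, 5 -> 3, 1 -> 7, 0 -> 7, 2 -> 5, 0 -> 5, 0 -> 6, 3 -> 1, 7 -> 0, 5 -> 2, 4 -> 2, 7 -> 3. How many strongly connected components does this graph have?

{0, 1, 2, 3, 4, 5, 6, 7} are all mutually reachable — one SCC of size 8.
That gives 1 strongly connected component.

1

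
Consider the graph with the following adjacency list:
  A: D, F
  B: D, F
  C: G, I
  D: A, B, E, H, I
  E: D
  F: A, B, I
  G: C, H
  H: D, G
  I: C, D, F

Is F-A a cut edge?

No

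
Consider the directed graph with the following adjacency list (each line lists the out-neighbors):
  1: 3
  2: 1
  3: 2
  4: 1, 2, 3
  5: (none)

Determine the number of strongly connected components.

{1, 2, 3} are all mutually reachable — one SCC of size 3.
{5} is an SCC by itself.
{4} is an SCC by itself.
That gives 3 strongly connected components.

3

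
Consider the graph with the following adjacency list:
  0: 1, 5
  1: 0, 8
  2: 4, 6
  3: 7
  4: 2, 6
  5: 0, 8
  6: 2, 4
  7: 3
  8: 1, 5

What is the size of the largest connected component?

4

Starting from 3 we can reach 3, 7. That is one component of size 2.
Starting from 2 we can reach 2, 4, 6. That is one component of size 3.
Starting from 0 we can reach 0, 1, 5, 8. That is one component of size 4.
The largest has 4 vertices.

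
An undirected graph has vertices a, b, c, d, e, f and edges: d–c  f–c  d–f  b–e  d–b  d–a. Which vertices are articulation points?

b, d

Removing b increases the component count from 1 to 2, so b is a cut vertex.
Removing d increases the component count from 1 to 3, so d is a cut vertex.
By contrast removing e leaves 1 component; it is not a cut vertex. No other vertex is a cut vertex either.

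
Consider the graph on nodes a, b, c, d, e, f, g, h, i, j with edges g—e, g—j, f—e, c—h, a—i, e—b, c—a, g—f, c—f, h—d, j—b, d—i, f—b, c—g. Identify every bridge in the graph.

none

The edges on the cycle g-j-b-e-g are not bridges since each lies on that cycle.
Every edge lies on some cycle, so there are no bridges.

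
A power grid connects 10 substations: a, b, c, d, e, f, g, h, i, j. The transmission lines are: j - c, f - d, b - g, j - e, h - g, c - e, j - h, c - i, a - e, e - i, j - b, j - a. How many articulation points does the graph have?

1

Removing j increases the component count from 2 to 3, so j is a cut vertex.
By contrast removing h leaves 2 components; it is not a cut vertex. No other vertex is a cut vertex either.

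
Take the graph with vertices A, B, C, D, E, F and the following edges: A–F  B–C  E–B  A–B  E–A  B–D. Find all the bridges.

The edges on the cycle E-A-B-E are not bridges since each lies on that cycle.
But removing B–C disconnects B from C; removing A–F disconnects A from F; removing B–D disconnects B from D — these are bridges.

A-F, B-C, B-D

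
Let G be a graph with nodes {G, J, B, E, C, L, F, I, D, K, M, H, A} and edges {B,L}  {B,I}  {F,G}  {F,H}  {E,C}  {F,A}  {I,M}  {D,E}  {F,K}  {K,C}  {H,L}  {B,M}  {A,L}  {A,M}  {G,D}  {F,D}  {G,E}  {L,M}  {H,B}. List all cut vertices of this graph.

F

Removing F increases the component count from 2 to 3, so F is a cut vertex.
By contrast removing E leaves 2 components; it is not a cut vertex. No other vertex is a cut vertex either.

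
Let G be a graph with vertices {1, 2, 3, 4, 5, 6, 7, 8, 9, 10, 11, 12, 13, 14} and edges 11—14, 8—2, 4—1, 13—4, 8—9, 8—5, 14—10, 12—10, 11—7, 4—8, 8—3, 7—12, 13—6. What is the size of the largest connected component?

9

Starting from 7 we can reach 7, 10, 11, 12, 14. That is one component of size 5.
Starting from 1 we can reach 1, 2, 3, 4, 5, 6, 8, 9, 13. That is one component of size 9.
The largest has 9 vertices.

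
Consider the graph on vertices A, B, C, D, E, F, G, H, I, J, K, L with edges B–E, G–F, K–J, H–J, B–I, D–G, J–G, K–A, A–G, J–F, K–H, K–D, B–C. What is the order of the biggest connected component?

7

L is isolated — a component by itself.
Starting from B we can reach B, C, E, I. That is one component of size 4.
Starting from A we can reach A, D, F, G, H, J, K. That is one component of size 7.
The largest has 7 vertices.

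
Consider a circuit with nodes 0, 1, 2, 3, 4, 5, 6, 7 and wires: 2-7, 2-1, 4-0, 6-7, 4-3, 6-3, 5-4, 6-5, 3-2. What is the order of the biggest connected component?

8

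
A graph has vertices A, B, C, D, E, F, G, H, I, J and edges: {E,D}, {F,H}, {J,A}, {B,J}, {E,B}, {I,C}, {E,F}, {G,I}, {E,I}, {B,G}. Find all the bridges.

A-J, B-J, C-I, D-E, E-F, F-H

The edges on the cycle E-B-G-I-E are not bridges since each lies on that cycle.
But removing F—H disconnects F from H; removing C—I disconnects C from I; removing J—A disconnects J from A; removing E—F disconnects E from F — these are bridges.
In total 6 edges are bridges.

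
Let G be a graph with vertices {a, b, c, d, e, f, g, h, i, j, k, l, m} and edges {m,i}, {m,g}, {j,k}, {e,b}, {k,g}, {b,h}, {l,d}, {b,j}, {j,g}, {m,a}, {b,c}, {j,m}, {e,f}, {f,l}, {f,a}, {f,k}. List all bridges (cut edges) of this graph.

b-c, b-h, d-l, f-l, i-m

The edges on the cycle e-b-j-m-a-f-e are not bridges since each lies on that cycle.
But removing c—b disconnects c from b; removing l—d disconnects l from d; removing l—f disconnects l from f; removing b—h disconnects b from h — these are bridges.
In total 5 edges are bridges.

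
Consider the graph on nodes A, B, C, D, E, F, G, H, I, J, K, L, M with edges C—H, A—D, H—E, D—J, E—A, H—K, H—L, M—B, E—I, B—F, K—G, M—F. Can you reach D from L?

Yes

From L we can reach A, C, D, E, G, H, I, J, K, L, which includes D.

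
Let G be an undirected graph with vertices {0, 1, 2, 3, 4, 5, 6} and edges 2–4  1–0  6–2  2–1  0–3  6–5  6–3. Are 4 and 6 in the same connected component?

Yes

From 4 we can reach 0, 1, 2, 3, 4, 5, 6, which includes 6.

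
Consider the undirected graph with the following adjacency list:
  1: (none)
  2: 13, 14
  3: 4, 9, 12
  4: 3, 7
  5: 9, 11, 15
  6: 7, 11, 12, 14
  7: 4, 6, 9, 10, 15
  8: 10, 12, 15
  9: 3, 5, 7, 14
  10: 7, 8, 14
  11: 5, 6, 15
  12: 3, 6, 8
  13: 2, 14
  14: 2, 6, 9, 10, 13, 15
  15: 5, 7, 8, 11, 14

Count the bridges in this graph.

The edges on the cycle 14-2-13-14 are not bridges since each lies on that cycle.
Every edge lies on some cycle, so there are no bridges.

0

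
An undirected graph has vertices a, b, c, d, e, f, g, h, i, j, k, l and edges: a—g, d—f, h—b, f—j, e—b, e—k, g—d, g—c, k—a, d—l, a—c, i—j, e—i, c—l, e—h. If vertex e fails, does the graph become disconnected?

Deleting e raises the number of components from 1 to 2, so e is a cut vertex.

Yes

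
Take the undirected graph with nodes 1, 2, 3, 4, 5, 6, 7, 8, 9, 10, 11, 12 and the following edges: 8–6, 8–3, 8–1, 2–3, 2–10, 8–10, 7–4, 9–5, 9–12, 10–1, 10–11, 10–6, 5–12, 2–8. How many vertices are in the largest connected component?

Starting from 4 we can reach 4, 7. That is one component of size 2.
Starting from 5 we can reach 5, 9, 12. That is one component of size 3.
Starting from 1 we can reach 1, 2, 3, 6, 8, 10, 11. That is one component of size 7.
The largest has 7 vertices.

7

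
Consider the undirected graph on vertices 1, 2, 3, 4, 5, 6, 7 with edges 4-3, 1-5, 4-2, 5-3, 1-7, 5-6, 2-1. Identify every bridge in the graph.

The edges on the cycle 4-2-1-5-3-4 are not bridges since each lies on that cycle.
But removing 5-6 disconnects 5 from 6; removing 1-7 disconnects 1 from 7 — these are bridges.

1-7, 5-6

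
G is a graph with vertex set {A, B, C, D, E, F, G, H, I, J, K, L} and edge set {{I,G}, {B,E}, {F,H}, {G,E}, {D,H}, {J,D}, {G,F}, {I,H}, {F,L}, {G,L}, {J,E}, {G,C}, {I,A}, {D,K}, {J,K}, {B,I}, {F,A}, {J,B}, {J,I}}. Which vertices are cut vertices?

G

Removing G increases the component count from 1 to 2, so G is a cut vertex.
By contrast removing J leaves 1 component; it is not a cut vertex. No other vertex is a cut vertex either.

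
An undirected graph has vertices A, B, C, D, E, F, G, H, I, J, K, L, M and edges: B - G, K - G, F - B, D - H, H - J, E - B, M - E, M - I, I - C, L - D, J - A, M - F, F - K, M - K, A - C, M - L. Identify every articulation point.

M

Removing M increases the component count from 1 to 2, so M is a cut vertex.
By contrast removing I leaves 1 component; it is not a cut vertex. No other vertex is a cut vertex either.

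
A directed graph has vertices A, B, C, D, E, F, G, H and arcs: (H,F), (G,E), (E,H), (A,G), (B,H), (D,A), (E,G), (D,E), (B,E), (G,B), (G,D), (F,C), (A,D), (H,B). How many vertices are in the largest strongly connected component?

{A, B, D, E, G, H} are all mutually reachable — one SCC of size 6.
{C} is an SCC by itself.
{F} is an SCC by itself.
The largest has 6 vertices.

6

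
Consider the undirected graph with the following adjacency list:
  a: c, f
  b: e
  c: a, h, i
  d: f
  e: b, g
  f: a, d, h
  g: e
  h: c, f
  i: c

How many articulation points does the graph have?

Removing c increases the component count from 2 to 3, so c is a cut vertex.
Removing e increases the component count from 2 to 3, so e is a cut vertex.
Removing f increases the component count from 2 to 3, so f is a cut vertex.
By contrast removing b leaves 2 components; it is not a cut vertex. No other vertex is a cut vertex either.

3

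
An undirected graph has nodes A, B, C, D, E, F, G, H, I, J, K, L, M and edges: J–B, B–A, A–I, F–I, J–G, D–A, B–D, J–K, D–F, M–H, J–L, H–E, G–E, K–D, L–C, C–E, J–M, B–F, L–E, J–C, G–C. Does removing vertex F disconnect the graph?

Deleting F leaves 1 component (was 1) (its neighbors B, D, I remain connected to each other), so F is not a cut vertex.

No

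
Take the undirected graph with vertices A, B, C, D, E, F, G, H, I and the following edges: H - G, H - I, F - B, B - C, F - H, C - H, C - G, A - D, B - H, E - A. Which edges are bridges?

The edges on the cycle F-B-C-G-H-F are not bridges since each lies on that cycle.
But removing E - A disconnects E from A; removing I - H disconnects I from H; removing D - A disconnects D from A — these are bridges.

A-D, A-E, H-I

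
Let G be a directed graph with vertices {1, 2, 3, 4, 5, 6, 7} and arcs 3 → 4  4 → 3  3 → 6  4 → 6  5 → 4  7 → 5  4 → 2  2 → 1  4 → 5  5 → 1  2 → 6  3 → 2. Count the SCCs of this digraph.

{3, 4, 5} are all mutually reachable — one SCC of size 3.
{1} is an SCC by itself.
{6} is an SCC by itself.
{7} is an SCC by itself.
{2} is an SCC by itself.
That gives 5 strongly connected components.

5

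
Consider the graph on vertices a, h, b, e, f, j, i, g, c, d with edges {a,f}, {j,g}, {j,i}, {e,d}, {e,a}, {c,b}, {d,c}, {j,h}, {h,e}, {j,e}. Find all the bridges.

The edges on the cycle j-h-e-j are not bridges since each lies on that cycle.
But removing d—c disconnects d from c; removing e—a disconnects e from a; removing c—b disconnects c from b; removing e—d disconnects e from d — these are bridges.
In total 7 edges are bridges.

a-e, a-f, b-c, c-d, d-e, g-j, i-j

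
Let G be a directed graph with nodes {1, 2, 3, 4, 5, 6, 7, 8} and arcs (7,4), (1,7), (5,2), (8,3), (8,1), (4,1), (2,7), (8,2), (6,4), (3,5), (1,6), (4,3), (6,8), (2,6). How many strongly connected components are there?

1

{1, 2, 3, 4, 5, 6, 7, 8} are all mutually reachable — one SCC of size 8.
That gives 1 strongly connected component.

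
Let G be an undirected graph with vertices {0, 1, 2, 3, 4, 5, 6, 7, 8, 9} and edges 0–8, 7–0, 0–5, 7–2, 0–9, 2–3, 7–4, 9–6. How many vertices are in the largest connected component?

9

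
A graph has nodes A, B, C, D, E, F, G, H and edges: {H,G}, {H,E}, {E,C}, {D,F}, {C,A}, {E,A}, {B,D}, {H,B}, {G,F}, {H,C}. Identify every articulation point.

Removing H increases the component count from 1 to 2, so H is a cut vertex.
By contrast removing B leaves 1 component; it is not a cut vertex. No other vertex is a cut vertex either.

H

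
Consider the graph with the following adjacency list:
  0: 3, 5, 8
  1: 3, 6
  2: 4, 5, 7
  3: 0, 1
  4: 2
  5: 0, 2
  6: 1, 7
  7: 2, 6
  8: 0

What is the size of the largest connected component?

Starting from 0 we can reach 0, 1, 2, 3, 4, 5, 6, 7, 8. That is one component of size 9.
The largest has 9 vertices.

9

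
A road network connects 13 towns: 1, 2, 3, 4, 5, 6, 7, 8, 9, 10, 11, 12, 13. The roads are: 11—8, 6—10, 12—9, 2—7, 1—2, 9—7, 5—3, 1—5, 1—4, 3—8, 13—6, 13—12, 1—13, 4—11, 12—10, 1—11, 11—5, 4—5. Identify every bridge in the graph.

none

The edges on the cycle 1-4-5-1 are not bridges since each lies on that cycle.
Every edge lies on some cycle, so there are no bridges.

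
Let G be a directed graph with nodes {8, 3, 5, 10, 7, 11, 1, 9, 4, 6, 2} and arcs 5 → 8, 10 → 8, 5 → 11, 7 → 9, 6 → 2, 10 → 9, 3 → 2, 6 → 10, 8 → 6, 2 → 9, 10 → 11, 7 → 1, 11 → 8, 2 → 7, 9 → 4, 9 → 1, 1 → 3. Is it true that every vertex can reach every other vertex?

No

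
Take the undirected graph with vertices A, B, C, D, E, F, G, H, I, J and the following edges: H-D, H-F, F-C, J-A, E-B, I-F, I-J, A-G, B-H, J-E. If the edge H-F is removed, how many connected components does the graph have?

1

H and F are still connected via H-B-E-J-I-F, so the component count stays at 1.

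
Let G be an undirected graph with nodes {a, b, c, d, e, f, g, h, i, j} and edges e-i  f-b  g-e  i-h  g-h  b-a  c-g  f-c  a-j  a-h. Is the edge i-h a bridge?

No

After removing i-h, the path i-e-g-h still connects them, so the edge is not a bridge.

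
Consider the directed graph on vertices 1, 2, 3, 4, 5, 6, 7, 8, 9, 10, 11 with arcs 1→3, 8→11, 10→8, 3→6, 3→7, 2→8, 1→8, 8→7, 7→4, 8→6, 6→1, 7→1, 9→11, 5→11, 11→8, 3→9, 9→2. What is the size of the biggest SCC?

8

{1, 2, 3, 6, 7, 8, 9, 11} are all mutually reachable — one SCC of size 8.
{10} is an SCC by itself.
{4} is an SCC by itself.
{5} is an SCC by itself.
The largest has 8 vertices.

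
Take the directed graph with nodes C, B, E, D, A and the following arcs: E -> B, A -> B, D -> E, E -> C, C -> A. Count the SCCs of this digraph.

5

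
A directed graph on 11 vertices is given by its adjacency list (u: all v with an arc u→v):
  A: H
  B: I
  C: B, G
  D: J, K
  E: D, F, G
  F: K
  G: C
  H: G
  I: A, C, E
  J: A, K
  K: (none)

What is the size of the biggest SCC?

9

{A, B, C, D, E, G, H, I, J} are all mutually reachable — one SCC of size 9.
{F} is an SCC by itself.
{K} is an SCC by itself.
The largest has 9 vertices.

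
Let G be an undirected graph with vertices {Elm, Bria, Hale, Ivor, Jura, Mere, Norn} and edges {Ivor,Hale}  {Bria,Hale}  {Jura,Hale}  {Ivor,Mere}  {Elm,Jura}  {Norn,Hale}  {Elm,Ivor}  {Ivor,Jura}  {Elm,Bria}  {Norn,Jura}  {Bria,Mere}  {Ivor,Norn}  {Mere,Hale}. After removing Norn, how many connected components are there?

With Norn gone, the remaining components are: {Elm, Bria, Hale, Ivor, Jura, Mere}.
That is 1 component.

1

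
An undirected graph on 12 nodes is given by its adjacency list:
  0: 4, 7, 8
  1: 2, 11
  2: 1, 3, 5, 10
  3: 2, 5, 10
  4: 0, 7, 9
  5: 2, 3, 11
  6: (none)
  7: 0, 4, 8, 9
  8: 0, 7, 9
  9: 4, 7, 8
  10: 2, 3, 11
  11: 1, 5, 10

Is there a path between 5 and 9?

No

The component containing 5 is {1, 2, 3, 5, 10, 11}, and 9 is not in it.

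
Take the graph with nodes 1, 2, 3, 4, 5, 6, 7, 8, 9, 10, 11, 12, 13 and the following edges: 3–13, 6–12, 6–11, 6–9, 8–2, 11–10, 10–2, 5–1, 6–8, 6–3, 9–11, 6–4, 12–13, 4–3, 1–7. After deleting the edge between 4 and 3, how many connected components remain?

4 and 3 are still connected via 4-6-3, so the component count stays at 2.

2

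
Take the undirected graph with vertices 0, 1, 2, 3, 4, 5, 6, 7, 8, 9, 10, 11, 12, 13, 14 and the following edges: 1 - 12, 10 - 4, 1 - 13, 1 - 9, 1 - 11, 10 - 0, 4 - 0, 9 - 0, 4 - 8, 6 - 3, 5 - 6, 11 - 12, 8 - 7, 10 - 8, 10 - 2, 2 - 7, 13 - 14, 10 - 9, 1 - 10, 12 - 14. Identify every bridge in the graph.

The edges on the cycle 1-11-12-1 are not bridges since each lies on that cycle.
But removing 6 - 3 disconnects 6 from 3; removing 5 - 6 disconnects 5 from 6 — these are bridges.

3-6, 5-6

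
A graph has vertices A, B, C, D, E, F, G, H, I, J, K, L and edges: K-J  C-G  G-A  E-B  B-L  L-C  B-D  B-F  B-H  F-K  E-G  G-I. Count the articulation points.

4

Removing B increases the component count from 1 to 4, so B is a cut vertex.
Removing F increases the component count from 1 to 2, so F is a cut vertex.
Removing G increases the component count from 1 to 3, so G is a cut vertex.
Likewise K is a cut vertex.
By contrast removing A leaves 1 component; it is not a cut vertex. No other vertex is a cut vertex either.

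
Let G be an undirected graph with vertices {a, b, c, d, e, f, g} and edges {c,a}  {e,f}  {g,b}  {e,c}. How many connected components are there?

3

d is isolated — a component by itself.
Starting from b we can reach b, g. That is one component of size 2.
Starting from a we can reach a, c, e, f. That is one component of size 4.
Total: 3 components.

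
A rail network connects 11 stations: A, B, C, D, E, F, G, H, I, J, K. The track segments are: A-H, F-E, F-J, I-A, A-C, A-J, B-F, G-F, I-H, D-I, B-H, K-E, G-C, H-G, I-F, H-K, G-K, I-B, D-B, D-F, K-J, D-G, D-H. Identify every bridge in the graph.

The edges on the cycle D-I-A-J-F-D are not bridges since each lies on that cycle.
Every edge lies on some cycle, so there are no bridges.

none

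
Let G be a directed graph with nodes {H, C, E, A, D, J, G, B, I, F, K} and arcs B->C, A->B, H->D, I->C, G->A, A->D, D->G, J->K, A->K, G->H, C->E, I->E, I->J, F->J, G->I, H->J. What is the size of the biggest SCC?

4

{A, D, G, H} are all mutually reachable — one SCC of size 4.
{F} is an SCC by itself.
{J} is an SCC by itself.
{K} is an SCC by itself.
{B} is an SCC by itself.
(and 3 more singleton SCCs)
The largest has 4 vertices.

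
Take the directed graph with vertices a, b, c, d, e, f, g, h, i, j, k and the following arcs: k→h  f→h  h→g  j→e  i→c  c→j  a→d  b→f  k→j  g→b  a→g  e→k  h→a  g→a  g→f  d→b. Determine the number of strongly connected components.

4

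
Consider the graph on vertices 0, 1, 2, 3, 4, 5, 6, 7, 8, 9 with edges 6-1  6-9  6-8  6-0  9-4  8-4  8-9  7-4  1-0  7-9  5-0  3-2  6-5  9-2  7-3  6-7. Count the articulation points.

1

Removing 6 increases the component count from 1 to 2, so 6 is a cut vertex.
By contrast removing 1 leaves 1 component; it is not a cut vertex. No other vertex is a cut vertex either.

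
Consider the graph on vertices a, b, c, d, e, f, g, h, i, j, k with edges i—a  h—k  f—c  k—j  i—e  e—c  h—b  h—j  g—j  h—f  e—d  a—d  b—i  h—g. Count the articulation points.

1

Removing h increases the component count from 1 to 2, so h is a cut vertex.
By contrast removing c leaves 1 component; it is not a cut vertex. No other vertex is a cut vertex either.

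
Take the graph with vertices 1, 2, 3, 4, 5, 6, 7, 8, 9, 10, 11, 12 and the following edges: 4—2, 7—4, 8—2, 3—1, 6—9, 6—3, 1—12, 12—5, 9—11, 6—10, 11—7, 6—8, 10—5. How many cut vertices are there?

Removing 6 increases the component count from 1 to 2, so 6 is a cut vertex.
By contrast removing 7 leaves 1 component; it is not a cut vertex. No other vertex is a cut vertex either.

1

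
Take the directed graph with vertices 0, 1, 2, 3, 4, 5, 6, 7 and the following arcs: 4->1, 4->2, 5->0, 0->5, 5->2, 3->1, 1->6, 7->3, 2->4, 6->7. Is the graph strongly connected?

There is no directed path from 3 to 0, so the graph is not strongly connected.

No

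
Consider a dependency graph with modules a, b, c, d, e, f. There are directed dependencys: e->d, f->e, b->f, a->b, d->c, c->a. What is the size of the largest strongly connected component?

{a, b, c, d, e, f} are all mutually reachable — one SCC of size 6.
The largest has 6 vertices.

6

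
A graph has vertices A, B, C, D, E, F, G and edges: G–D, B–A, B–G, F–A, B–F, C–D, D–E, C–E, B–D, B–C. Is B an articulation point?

Yes

Deleting B raises the number of components from 1 to 2, so B is a cut vertex.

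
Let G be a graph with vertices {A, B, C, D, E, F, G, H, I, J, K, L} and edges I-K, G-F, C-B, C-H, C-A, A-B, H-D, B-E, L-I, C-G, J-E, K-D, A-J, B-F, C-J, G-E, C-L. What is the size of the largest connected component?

Starting from A we can reach A, B, C, D, E, F, G, H, I, J, K, L. That is one component of size 12.
The largest has 12 vertices.

12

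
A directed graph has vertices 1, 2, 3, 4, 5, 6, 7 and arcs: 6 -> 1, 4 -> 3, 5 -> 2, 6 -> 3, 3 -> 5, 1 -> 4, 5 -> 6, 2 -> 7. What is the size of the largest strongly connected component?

{1, 3, 4, 5, 6} are all mutually reachable — one SCC of size 5.
{7} is an SCC by itself.
{2} is an SCC by itself.
The largest has 5 vertices.

5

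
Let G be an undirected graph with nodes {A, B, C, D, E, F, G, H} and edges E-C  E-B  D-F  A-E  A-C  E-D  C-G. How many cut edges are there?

The edges on the cycle A-E-C-A are not bridges since each lies on that cycle.
But removing D-F disconnects D from F; removing E-D disconnects E from D; removing E-B disconnects E from B; removing C-G disconnects C from G — these are bridges.
That makes 4 bridges.

4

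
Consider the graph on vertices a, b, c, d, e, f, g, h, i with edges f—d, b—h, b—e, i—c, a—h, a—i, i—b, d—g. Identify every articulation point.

b, d, i

Removing b increases the component count from 2 to 3, so b is a cut vertex.
Removing d increases the component count from 2 to 3, so d is a cut vertex.
Removing i increases the component count from 2 to 3, so i is a cut vertex.
By contrast removing c leaves 2 components; it is not a cut vertex. No other vertex is a cut vertex either.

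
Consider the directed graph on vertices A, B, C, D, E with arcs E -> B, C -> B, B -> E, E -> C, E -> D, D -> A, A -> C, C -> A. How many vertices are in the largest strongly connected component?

5

{A, B, C, D, E} are all mutually reachable — one SCC of size 5.
The largest has 5 vertices.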